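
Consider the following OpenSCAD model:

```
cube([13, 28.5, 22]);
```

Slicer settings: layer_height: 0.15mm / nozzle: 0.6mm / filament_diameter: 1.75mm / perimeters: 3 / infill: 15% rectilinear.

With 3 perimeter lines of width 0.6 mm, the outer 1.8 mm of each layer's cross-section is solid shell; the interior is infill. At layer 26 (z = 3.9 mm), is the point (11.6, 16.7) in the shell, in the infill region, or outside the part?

shell

At z = 3.9 mm: the cube (footprint 13×28.5) is included at this height. Overall, the cross-section is a single solid region. The nearest boundary edge runs (13.00, 0.00)→(13.00, 28.50); distance from the point to it = 1.40 mm. The point is inside the cross-section, 1.40 mm from the nearest boundary — within the 1.8 mm shell band (3 × 0.6).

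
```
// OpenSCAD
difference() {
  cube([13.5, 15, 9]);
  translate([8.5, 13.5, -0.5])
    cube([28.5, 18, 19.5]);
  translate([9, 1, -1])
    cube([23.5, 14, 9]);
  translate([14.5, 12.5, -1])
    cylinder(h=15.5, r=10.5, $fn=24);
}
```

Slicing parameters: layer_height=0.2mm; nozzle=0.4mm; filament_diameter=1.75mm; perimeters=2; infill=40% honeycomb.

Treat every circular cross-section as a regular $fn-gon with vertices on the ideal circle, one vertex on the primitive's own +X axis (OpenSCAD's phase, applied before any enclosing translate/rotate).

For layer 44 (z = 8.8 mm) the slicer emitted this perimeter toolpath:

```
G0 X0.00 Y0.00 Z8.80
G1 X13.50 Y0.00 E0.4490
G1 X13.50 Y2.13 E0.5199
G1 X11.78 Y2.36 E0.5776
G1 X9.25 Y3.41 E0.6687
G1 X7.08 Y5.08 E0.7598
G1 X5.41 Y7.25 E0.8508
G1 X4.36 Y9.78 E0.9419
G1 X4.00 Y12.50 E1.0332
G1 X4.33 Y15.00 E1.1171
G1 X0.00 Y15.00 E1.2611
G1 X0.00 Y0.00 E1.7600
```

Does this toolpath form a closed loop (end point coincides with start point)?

yes

Start point (G0): (0.00, 0.00). End point (last G1): the path returns to the start — closed.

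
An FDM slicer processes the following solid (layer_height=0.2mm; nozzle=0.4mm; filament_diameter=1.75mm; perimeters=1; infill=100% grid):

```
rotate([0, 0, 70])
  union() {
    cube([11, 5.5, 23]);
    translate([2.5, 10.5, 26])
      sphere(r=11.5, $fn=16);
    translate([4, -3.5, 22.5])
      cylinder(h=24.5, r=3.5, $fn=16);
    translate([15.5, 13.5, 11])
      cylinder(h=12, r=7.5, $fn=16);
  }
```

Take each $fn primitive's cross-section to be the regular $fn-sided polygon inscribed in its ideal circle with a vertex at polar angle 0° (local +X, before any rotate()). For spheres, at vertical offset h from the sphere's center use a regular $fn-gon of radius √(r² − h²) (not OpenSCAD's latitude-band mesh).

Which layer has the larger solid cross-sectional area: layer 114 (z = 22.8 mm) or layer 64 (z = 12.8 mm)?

layer 114 (z = 22.8 mm)

Layer 114 (z = 22.8): the cube is present — its section is the full 11×5.5 rectangle (area 60.50 mm²); the sphere at (2.5, 10.5): section is a regular 16-gon, circumradius = √(r²−h²) = √(11.5²−3.2²) = 11.046 (area = (16/2)·11.046²·sin(360°/16) = 373.53 mm²); the cylinder at (4, -3.5): section is a regular 16-gon, circumradius r=3.5 (area = (16/2)·3.500²·sin(360°/16) = 37.50 mm²); the r=7.5 cylinder at (15.5, 13.5) contributes a regular 16-gon of circumradius 7.5 (area = (16/2)·7.500²·sin(360°/16) = 172.21 mm²); Taking the union: the regions partially overlap — summed areas 643.74 mm² minus the doubly-counted overlap 94.80 mm² gives 548.94 mm² — area = 548.94 mm²; (whole slice rotated 70° about Z — lengths, areas and connectivity unchanged). So its area = 548.94 mm². Layer 64 (z = 12.8): the cube is present — its section is the full 11×5.5 rectangle (area 60.50 mm²); the sphere at (2.5, 10.5) is not intersected at this z (|z−center|=13.200 > r=11.5); the cylinder at (4, -3.5) is not intersected at this z (z outside [22.5, 47]); the r=7.5 cylinder at (15.5, 13.5) contributes a regular 16-gon of circumradius 7.5 (area = (16/2)·7.500²·sin(360°/16) = 172.21 mm²); Merging all regions: the 2 present regions are separate (no shared area or edge), so areas and boundary lengths simply add and each stays a separate island — area = 232.71 mm²; (whole slice rotated 70° about Z — lengths, areas and connectivity unchanged). So its area = 232.71 mm². Layer 114 is larger (548.94 vs 232.71 mm²).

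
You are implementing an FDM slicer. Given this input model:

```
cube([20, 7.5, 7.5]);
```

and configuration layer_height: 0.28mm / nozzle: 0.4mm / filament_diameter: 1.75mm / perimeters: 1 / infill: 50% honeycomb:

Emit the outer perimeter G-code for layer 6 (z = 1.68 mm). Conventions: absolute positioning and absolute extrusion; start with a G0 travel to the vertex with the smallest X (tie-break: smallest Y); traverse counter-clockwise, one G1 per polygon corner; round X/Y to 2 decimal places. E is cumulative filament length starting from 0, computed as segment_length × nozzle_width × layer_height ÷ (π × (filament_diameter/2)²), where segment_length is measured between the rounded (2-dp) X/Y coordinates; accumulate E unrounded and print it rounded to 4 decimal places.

At z = 1.68 mm: the cube (footprint 20×7.5) is included at this height. The outline is a single polygon with 4 vertices. Extrusion per mm of travel: 0.4 × 0.28 / (π × 0.875²) = 0.046564. Accumulating E over each segment gives final E = 2.5610.

G0 X0.00 Y0.00 Z1.68
G1 X20.00 Y0.00 E0.9313
G1 X20.00 Y7.50 E1.2805
G1 X0.00 Y7.50 E2.2118
G1 X0.00 Y0.00 E2.5610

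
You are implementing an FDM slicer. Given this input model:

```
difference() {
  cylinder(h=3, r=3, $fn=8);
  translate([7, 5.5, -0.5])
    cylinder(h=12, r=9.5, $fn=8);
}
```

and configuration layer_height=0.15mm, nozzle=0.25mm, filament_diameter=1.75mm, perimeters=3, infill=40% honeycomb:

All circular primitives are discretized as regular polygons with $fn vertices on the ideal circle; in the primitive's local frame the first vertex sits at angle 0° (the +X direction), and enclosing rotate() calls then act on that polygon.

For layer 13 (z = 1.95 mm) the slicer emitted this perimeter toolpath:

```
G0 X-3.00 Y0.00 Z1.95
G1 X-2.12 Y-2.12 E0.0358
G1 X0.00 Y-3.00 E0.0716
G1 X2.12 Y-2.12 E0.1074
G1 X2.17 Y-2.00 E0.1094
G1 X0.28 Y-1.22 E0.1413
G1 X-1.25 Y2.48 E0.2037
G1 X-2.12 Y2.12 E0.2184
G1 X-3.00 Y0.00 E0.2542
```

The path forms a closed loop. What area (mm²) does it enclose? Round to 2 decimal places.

12.75 mm²

Apply the shoelace formula to the sequence of (X, Y) vertices; enclosed area = 12.75 mm².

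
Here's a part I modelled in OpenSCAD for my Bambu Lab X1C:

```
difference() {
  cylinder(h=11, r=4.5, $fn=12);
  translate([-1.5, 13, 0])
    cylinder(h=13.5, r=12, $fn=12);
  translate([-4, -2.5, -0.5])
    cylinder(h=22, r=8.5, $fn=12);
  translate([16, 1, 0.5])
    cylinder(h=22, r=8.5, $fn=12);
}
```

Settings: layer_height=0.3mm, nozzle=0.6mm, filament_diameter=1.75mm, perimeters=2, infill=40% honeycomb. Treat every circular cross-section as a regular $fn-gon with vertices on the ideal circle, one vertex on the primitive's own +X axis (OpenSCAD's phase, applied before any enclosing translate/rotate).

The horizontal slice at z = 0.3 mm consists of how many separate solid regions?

At z = 0.3 mm: the r=4.5 cylinder contributes a regular 12-gon of circumradius 4.5; the r=12 cylinder at (-1.5, 13) gives a regular 12-gon of circumradius 12 (constant along its height); the cylinder at (-4, -2.5): section is a regular 12-gon, circumradius r=8.5; the cylinder at (16, 1) is absent (z outside [0.5, 22.5]); Taking the first minus the rest: starting from the r=4.5 cylinder, the r=12 cylinder at (-1.5, 13) partially overlaps it — only the 16.61 mm² overlap (of its 432.00 mm²) is removed, clipping the outline; the r=8.5 cylinder at (-4, -2.5) partially overlaps it — only the 42.07 mm² overlap (of its 216.75 mm²) is removed, clipping the outline — 1 connected region. The result has 1 disconnected region.

1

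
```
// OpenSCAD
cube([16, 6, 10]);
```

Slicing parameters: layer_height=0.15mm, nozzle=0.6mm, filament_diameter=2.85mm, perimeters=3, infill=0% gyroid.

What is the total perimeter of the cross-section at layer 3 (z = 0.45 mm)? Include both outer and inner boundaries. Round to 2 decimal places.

At z = 0.45 mm: the cube (footprint 16×6) is included at this height (perimeter 44.00 mm). Overall, the cross-section is a single solid region. Total boundary length (outer) = 44.00 mm.

44.00 mm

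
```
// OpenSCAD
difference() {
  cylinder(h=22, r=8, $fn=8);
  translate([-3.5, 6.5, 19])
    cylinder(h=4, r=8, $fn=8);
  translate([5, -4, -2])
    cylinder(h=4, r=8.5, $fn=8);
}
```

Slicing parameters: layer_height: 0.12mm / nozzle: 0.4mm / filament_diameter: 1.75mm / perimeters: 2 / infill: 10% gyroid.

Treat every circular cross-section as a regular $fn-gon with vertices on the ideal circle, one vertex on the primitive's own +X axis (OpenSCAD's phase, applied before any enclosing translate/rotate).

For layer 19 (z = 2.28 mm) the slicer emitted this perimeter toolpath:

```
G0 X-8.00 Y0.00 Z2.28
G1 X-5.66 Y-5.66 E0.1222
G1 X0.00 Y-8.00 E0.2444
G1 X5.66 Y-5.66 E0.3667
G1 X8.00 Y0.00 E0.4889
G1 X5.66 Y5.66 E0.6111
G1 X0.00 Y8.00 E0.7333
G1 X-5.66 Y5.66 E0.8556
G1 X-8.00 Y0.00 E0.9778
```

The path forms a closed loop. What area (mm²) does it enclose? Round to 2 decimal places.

Apply the shoelace formula to the sequence of (X, Y) vertices; enclosed area = 181.12 mm².

181.12 mm²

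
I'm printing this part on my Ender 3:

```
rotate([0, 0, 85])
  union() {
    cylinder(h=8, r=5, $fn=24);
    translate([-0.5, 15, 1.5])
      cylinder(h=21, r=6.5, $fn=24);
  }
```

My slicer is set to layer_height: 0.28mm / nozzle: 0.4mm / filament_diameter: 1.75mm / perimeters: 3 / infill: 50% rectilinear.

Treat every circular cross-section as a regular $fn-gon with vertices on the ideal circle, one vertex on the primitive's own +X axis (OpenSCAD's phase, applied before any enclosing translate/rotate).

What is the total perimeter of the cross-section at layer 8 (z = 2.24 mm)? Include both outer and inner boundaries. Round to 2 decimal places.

At z = 2.24 mm: the cylinder: section is a regular 24-gon, circumradius r=5 (perimeter = 2·24·5.000·sin(180°/24) = 31.33 mm); the r=6.5 cylinder at (-0.5, 15) contributes a regular 24-gon of circumradius 6.5 (perimeter = 2·24·6.500·sin(180°/24) = 40.72 mm); Taking the union: the 2 present regions are separate (no shared area or edge), so areas and boundary lengths simply add and each stays a separate island — boundary = 72.05 mm; (rotated 85° about Z; rotation is an isometry so areas/perimeters/island counts are preserved). Overall, the cross-section has 2 separate islands. Total boundary length (outer) = 72.05 mm.

72.05 mm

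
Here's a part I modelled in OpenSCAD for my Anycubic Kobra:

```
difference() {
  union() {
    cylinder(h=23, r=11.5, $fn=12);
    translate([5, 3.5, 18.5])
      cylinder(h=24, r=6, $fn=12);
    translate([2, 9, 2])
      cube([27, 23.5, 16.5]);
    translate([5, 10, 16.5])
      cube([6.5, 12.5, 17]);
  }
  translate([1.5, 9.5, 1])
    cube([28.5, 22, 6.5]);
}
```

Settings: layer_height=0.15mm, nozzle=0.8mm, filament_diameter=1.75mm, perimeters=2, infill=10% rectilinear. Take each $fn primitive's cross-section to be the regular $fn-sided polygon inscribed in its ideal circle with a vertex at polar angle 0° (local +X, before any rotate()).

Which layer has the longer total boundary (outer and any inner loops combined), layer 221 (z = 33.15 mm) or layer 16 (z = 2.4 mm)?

layer 16 (z = 2.4 mm)

Layer 221 (z = 33.15): the cylinder does not reach this height (z outside [0, 23]); the cylinder at (5, 3.5): section is a regular 12-gon, circumradius r=6 (perimeter = 2·12·6.000·sin(180°/12) = 37.27 mm); the cube at (2, 9) is absent (z outside [2, 18.5]); the cube at (5, 10) is present — its section is the full 6.5×12.5 rectangle (perimeter 38.00 mm); Merging all regions: the 2 present regions are separate (no shared area or edge), so areas and boundary lengths simply add and each stays a separate island — boundary = 75.27 mm; the cube at (1.5, 9.5) does not reach this height (z outside [1, 7.5]); After the difference (first − rest): none of the subtracted shapes is present at this height, so the result so far is unchanged — boundary = 75.27 mm. So its perimeter = 75.27 mm. Layer 16 (z = 2.4): the cylinder: section is a regular 12-gon, circumradius r=11.5 (perimeter = 2·12·11.500·sin(180°/12) = 71.43 mm); the cylinder at (5, 3.5) is absent (z outside [18.5, 42.5]); the cube at (2, 9) (footprint 27×23.5) is included at this height (perimeter 101.00 mm); the cube at (5, 10) is not intersected at this z (z outside [16.5, 33.5]); Taking the union: the regions partially overlap (shared area 5.94 mm²), so the edge portions inside another operand are dropped and the merged outline is re-measured after clipping — boundary = 160.52 mm; the cube at (1.5, 9.5) (footprint 28.5×22) is included at this height (perimeter 101.00 mm); After the difference (first − rest): starting from the result so far, the 28.5×22 cube at (1.5, 9.5) partially overlaps it — only the 594.77 mm² overlap (of its 627.00 mm²) is removed, clipping the outline — boundary = 173.57 mm. So its perimeter = 173.57 mm. Layer 16 is larger (173.57 vs 75.27 mm).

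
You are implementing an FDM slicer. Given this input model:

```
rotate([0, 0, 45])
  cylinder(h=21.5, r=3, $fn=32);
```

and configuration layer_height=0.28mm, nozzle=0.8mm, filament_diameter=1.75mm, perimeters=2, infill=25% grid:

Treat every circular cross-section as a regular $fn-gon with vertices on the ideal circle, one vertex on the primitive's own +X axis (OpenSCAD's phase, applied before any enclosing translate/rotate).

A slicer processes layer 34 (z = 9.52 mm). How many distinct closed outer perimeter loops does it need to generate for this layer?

At z = 9.52 mm: the cylinder: section is a regular 32-gon, circumradius r=3; (whole slice rotated 45° about Z — lengths, areas and connectivity unchanged). The result has 1 disconnected region.

1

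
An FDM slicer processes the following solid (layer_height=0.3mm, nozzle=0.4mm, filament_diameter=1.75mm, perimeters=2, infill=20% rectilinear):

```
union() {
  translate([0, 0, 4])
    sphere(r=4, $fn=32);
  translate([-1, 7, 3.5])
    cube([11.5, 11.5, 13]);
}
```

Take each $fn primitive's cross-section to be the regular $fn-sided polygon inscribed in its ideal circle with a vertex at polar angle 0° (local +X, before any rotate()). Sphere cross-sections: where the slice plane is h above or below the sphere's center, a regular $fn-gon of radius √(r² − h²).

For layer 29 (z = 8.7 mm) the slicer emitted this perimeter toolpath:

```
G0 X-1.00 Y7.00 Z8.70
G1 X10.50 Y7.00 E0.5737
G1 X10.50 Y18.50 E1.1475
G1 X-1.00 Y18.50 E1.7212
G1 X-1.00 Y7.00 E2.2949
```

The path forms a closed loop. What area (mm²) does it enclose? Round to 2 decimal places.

132.25 mm²

Apply the shoelace formula to the sequence of (X, Y) vertices; enclosed area = 132.25 mm².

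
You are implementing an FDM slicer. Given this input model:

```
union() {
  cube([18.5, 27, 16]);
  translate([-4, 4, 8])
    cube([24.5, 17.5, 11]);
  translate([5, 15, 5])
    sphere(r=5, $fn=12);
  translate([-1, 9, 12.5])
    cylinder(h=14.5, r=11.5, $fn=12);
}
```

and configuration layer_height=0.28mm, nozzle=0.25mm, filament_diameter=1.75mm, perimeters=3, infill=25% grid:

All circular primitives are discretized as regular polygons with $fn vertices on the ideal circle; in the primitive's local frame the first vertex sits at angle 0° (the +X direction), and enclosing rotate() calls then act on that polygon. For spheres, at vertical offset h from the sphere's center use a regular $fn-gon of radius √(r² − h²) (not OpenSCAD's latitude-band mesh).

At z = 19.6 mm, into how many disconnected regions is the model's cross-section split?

At z = 19.6 mm: the cube is absent (z outside [0, 16]); the cube at (-4, 4) is absent (z outside [8, 19]); the sphere at (5, 15) does not reach this height (|z−center|=14.600 > r=5); the r=11.5 cylinder at (-1, 9) contributes a regular 12-gon of circumradius 11.5; Taking the union: only the r=11.5 cylinder at (-1, 9) is present, so the union is just that shape — 1 connected region. The result has 1 disconnected region.

1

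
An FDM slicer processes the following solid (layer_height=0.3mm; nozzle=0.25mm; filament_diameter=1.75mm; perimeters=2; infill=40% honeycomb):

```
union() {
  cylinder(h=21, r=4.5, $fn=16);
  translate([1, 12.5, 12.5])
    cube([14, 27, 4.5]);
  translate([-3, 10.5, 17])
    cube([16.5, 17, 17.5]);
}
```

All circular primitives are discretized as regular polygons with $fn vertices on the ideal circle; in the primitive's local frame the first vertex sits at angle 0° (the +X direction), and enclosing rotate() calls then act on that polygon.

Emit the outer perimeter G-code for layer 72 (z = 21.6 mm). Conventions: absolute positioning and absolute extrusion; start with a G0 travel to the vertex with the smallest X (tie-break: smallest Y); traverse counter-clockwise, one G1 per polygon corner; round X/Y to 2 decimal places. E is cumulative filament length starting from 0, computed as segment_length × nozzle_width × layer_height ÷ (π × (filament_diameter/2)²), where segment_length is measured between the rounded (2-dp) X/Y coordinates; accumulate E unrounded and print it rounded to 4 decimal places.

G0 X-3.00 Y10.50 Z21.60
G1 X13.50 Y10.50 E0.5145
G1 X13.50 Y27.50 E1.0446
G1 X-3.00 Y27.50 E1.5591
G1 X-3.00 Y10.50 E2.0892

At z = 21.6 mm: the cylinder is not intersected at this z (z outside [0, 21]); the cube at (1, 12.5) does not reach this height (z outside [12.5, 17]); the cube at (-3, 10.5) is present — its section is the full 16.5×17 rectangle; Combining (union): only the 16.5×17 cube at (-3, 10.5) is present, so the union is just that shape — 1 connected region. The outline is a single polygon with 4 vertices. Extrusion per mm of travel: 0.25 × 0.3 / (π × 0.875²) = 0.031181. Accumulating E over each segment gives final E = 2.0892.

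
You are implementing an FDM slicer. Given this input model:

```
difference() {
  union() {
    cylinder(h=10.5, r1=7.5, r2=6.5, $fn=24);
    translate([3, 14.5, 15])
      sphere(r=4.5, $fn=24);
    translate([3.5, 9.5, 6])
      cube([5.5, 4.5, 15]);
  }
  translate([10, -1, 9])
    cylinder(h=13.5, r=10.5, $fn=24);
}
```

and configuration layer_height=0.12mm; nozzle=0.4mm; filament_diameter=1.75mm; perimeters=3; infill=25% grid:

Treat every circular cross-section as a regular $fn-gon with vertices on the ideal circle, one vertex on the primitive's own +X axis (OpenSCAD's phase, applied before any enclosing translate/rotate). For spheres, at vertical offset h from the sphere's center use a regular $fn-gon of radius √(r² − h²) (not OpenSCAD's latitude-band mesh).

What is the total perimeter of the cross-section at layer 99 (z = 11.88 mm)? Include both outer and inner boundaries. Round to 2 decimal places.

At z = 11.88 mm: the cone does not reach this height (z outside [0, 10.5]); the r=4.5 sphere at (3, 14.5) slices to a regular 24-gon of circumradius 3.243 (√(r²−h²) with h=3.12 from center) (perimeter = 2·24·3.243·sin(180°/24) = 20.32 mm); the cube at (3.5, 9.5) (footprint 5.5×4.5) is included at this height (perimeter 20.00 mm); Taking the union: the regions partially overlap (shared area 5.21 mm²), so the edge portions inside another operand are dropped and the merged outline is re-measured after clipping — boundary = 30.89 mm; the r=10.5 cylinder at (10, -1) gives a regular 24-gon of circumradius 10.5 (constant along its height) (perimeter = 2·24·10.500·sin(180°/24) = 65.79 mm); After the difference (first − rest): starting from the result so far, the r=10.5 cylinder at (10, -1) misses the remaining region (no effect) — boundary = 30.89 mm. Overall, the cross-section is a single solid region. Total boundary length (outer) = 30.89 mm.

30.89 mm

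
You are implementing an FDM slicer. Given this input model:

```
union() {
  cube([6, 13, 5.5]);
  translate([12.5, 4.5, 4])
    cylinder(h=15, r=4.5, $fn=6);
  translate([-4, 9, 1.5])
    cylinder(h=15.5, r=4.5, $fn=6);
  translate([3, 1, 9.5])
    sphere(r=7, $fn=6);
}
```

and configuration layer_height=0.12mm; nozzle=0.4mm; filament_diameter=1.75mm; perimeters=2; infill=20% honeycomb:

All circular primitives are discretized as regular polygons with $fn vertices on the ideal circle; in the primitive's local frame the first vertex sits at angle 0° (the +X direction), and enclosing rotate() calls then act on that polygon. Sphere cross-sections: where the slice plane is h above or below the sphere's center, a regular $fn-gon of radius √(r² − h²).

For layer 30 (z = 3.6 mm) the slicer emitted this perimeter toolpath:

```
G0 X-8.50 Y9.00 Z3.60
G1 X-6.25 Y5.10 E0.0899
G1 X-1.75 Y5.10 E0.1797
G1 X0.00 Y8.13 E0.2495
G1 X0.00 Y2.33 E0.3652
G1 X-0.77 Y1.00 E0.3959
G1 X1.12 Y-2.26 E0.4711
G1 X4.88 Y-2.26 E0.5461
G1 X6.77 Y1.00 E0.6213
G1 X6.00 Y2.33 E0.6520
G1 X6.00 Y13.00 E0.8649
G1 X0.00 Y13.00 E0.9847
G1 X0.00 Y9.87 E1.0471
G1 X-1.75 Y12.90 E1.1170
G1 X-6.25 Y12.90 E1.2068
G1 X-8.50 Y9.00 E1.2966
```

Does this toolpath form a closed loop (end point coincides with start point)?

Start point (G0): (-8.50, 9.00). End point (last G1): the path returns to the start — closed.

yes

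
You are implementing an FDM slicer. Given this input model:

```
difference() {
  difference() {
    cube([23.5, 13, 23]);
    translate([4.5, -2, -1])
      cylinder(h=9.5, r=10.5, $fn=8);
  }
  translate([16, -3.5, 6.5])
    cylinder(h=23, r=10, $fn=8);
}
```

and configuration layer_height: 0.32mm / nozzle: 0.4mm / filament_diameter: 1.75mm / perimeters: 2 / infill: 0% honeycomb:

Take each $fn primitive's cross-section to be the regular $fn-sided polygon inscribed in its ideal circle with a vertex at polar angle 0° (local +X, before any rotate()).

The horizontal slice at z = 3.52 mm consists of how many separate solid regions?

At z = 3.52 mm: the cube is present — its section is the full 23.5×13 rectangle; the r=10.5 cylinder at (4.5, -2) gives a regular 8-gon of circumradius 10.5 (constant along its height); Taking the first minus the rest: starting from the 23.5×13 cube, the r=10.5 cylinder at (4.5, -2) partially overlaps it — only the 91.84 mm² overlap (of its 311.83 mm²) is removed, clipping the outline — 1 connected region; the cylinder at (16, -3.5) is not intersected at this z (z outside [6.5, 29.5]); Subtracting the remaining from the first: none of the subtracted shapes is present at this height, so the result so far is unchanged — 1 connected region. The result has 1 disconnected region.

1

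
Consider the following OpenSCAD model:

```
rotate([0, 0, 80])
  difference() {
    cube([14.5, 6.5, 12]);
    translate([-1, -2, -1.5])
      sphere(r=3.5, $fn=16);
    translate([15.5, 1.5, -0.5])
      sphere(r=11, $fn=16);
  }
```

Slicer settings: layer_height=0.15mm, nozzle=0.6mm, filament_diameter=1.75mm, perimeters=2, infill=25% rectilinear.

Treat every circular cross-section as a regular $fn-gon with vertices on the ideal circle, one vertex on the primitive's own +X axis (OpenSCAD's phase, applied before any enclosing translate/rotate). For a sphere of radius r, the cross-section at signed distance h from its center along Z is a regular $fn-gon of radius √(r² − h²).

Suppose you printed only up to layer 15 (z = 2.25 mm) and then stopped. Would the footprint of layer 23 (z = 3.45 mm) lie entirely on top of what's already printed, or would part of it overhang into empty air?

Compare the two slices. At z = 2.25: the cube is present — its section is the full 14.5×6.5 rectangle (area 94.25 mm²); the sphere at (-1, -2) is not intersected at this z (|z−center|=3.750 > r=3.5); the r=11 sphere at (15.5, 1.5) contributes a regular 16-gon of circumradius √(11²−2.75²) = 10.651 (area = (16/2)·10.651²·sin(360°/16) = 347.29 mm²); Taking the first minus the rest: starting from the 14.5×6.5 cube (94.25 mm²), the r=11 sphere at (15.5, 1.5) partially overlaps it — only the 59.82 mm² overlap (of its 347.29 mm²) is removed, clipping the outline — area = 34.43 mm²; (rotated 80° about Z; rotation is an isometry so areas/perimeters/island counts are preserved). At z = 3.45: the cube (footprint 14.5×6.5) is included at this height (area 94.25 mm²); the sphere at (-1, -2) is not intersected at this z (|z−center|=4.950 > r=3.5); the r=11 sphere at (15.5, 1.5) slices to a regular 16-gon of circumradius 10.266 (√(r²−h²) with h=3.95 from center) (area = (16/2)·10.266²·sin(360°/16) = 322.67 mm²); Taking the first minus the rest: starting from the 14.5×6.5 cube (94.25 mm²), the r=11 sphere at (15.5, 1.5) partially overlaps it — only the 57.25 mm² overlap (of its 322.67 mm²) is removed, clipping the outline — area = 37.00 mm²; (rotated 80° about Z; rotation is an isometry so areas/perimeters/island counts are preserved). Checking containment: at z = 3.45 the cross-section extends beyond the z = 2.25 cross-section by about 2.57 mm².

part overhangs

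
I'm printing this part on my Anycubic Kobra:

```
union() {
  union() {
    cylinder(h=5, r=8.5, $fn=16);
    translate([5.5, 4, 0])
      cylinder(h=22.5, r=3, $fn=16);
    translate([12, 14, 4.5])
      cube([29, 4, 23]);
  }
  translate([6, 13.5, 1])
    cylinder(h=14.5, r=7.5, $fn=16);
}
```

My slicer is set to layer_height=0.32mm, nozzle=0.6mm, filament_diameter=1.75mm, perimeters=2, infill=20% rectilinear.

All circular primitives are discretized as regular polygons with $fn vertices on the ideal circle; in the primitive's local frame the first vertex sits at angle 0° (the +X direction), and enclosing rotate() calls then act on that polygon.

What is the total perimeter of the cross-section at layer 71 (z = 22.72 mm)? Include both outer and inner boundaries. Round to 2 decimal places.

At z = 22.72 mm: the cylinder does not reach this height (z outside [0, 5]); the cylinder at (5.5, 4) is absent (z outside [0, 22.5]); the cube at (12, 14) (footprint 29×4) is included at this height (perimeter 66.00 mm); Merging all regions: only the 29×4 cube at (12, 14) is present, so the union is just that shape — boundary = 66.00 mm; the cylinder at (6, 13.5) does not reach this height (z outside [1, 15.5]); Taking the union: only the result so far is present, so the union is just that shape — boundary = 66.00 mm. Overall, the cross-section is a single solid region. Total boundary length (outer) = 66.00 mm.

66.00 mm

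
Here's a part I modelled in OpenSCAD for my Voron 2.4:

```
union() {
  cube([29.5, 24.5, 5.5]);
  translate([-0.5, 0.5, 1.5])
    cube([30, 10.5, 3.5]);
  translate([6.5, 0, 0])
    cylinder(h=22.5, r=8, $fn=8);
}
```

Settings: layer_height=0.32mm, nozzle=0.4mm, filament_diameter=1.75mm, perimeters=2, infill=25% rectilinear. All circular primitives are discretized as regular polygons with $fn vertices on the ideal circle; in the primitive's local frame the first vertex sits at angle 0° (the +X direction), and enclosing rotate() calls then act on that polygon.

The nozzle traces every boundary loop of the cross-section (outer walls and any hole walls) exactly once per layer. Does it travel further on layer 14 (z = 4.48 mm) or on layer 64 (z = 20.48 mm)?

Layer 14 (z = 4.48): the 29.5×24.5 cube contributes its full rectangle (perimeter 108.00 mm); the cube at (-0.5, 0.5) (footprint 30×10.5) is included at this height (perimeter 81.00 mm); the r=8 cylinder at (6.5, 0) contributes a regular 8-gon of circumradius 8 (perimeter = 2·8·8.000·sin(180°/8) = 48.98 mm); Taking the union: the regions partially overlap (shared area 398.80 mm²), so the edge portions inside another operand are dropped and the merged outline is re-measured after clipping — boundary = 118.69 mm. So its perimeter = 118.69 mm. Layer 64 (z = 20.48): the cube does not reach this height (z outside [0, 5.5]); the cube at (-0.5, 0.5) is not intersected at this z (z outside [1.5, 5]); the r=8 cylinder at (6.5, 0) contributes a regular 8-gon of circumradius 8 (perimeter = 2·8·8.000·sin(180°/8) = 48.98 mm); Merging all regions: only the r=8 cylinder at (6.5, 0) is present, so the union is just that shape — boundary = 48.98 mm. So its perimeter = 48.98 mm. Layer 14 is larger (118.69 vs 48.98 mm).

layer 14 (z = 4.48 mm)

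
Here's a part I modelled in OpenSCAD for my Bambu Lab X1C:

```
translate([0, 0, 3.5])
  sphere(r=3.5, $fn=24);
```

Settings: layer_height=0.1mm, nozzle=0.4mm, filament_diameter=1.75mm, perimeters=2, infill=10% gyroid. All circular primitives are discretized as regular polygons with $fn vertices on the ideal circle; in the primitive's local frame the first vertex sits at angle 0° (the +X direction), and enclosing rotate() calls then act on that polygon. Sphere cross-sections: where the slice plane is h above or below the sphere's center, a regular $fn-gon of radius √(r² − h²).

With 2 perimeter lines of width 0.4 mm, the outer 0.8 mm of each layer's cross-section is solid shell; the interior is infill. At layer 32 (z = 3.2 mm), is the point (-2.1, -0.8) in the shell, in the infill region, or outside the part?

infill

At z = 3.2 mm: the r=3.5 sphere contributes a regular 24-gon of circumradius √(3.5²−0.3²) = 3.487. Overall, the cross-section is a single solid region. The nearest boundary edge runs (-3.37, -0.90)→(-3.02, -1.74); distance from the point to it = 1.21 mm. The point is inside the cross-section and 1.21 mm from the nearest boundary — more than the 0.8 mm shell width (2 × 0.4), so it's in the infill interior.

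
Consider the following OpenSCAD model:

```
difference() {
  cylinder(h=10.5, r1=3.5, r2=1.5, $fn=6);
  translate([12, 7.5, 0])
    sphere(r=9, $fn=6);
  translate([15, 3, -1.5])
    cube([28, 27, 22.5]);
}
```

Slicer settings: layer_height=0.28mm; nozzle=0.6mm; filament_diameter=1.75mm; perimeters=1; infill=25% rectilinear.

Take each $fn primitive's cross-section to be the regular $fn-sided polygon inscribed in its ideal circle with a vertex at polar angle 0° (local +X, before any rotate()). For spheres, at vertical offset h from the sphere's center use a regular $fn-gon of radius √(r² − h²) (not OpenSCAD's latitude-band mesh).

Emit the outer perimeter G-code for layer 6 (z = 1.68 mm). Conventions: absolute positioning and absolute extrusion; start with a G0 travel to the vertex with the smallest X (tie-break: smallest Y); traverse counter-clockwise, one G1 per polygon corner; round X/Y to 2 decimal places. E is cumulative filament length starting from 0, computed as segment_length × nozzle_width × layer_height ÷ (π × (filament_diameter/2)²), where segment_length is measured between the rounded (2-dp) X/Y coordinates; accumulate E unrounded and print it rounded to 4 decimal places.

G0 X-3.18 Y0.00 Z1.68
G1 X-1.59 Y-2.75 E0.2219
G1 X1.59 Y-2.75 E0.4440
G1 X3.18 Y0.00 E0.6659
G1 X1.59 Y2.75 E0.8877
G1 X-1.59 Y2.75 E1.1098
G1 X-3.18 Y0.00 E1.3317

At z = 1.68 mm: the cone (r1=3.5→r2=1.5) has section circumradius 3.180 here — a regular 6-gon; the r=9 sphere at (12, 7.5) contributes a regular 6-gon of circumradius √(9²−1.68²) = 8.842; the 28×27 cube at (15, 3) contributes its full rectangle; Taking the first minus the rest: starting from the cone, the r=9 sphere at (12, 7.5) misses the remaining region (no effect); the 28×27 cube at (15, 3) misses the remaining region (no effect) — 1 connected region. The outline is a single polygon with 6 vertices. Extrusion per mm of travel: 0.6 × 0.28 / (π × 0.875²) = 0.069846. Accumulating E over each segment gives final E = 1.3317.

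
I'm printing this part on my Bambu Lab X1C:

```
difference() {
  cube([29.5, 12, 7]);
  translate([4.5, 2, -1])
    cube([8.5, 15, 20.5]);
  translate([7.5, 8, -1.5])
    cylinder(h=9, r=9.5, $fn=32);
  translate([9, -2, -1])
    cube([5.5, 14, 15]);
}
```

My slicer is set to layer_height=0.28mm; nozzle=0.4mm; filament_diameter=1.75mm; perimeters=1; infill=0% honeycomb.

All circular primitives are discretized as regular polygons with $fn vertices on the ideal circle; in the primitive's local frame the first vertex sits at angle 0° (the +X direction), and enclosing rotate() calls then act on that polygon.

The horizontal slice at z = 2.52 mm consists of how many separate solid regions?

At z = 2.52 mm: the cube (footprint 29.5×12) is included at this height; the cube at (4.5, 2) is present — its section is the full 8.5×15 rectangle; the r=9.5 cylinder at (7.5, 8) contributes a regular 32-gon of circumradius 9.5; the cube at (9, -2) (footprint 5.5×14) is included at this height; Subtracting the remaining from the first: starting from the 29.5×12 cube, the 8.5×15 cube at (4.5, 2) partially overlaps it — only the 85.00 mm² overlap (of its 127.50 mm²) is removed, clipping the outline; the r=9.5 cylinder at (7.5, 8) partially overlaps it — only the 104.73 mm² overlap (of its 281.71 mm²) is removed, clipping the outline; the 5.5×14 cube at (9, -2) partially overlaps it — only the 1.42 mm² overlap (of its 77.00 mm²) is removed, clipping the outline — 2 connected regions. The result has 2 disconnected regions.

2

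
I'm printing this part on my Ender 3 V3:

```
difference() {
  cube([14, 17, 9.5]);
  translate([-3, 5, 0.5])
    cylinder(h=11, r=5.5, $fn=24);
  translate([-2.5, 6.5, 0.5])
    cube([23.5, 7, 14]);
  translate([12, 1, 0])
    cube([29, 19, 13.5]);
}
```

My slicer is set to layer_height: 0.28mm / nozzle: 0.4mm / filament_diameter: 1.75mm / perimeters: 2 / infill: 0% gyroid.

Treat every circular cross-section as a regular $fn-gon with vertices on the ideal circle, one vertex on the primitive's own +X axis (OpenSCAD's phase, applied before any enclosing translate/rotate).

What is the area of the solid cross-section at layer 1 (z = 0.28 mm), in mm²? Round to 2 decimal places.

At z = 0.28 mm: the cube (footprint 14×17) is included at this height (area 238.00 mm²); the cylinder at (-3, 5) is not intersected at this z (z outside [0.5, 11.5]); the cube at (-2.5, 6.5) does not reach this height (z outside [0.5, 14.5]); the 29×19 cube at (12, 1) contributes its full rectangle (area 551.00 mm²); After the difference (first − rest): starting from the 14×17 cube (238.00 mm²), the 29×19 cube at (12, 1) partially overlaps it — only the 32.00 mm² overlap (of its 551.00 mm²) is removed, clipping the outline — area = 206.00 mm². Overall, the cross-section is a single solid region. Net area = 206.00 mm².

206.00 mm²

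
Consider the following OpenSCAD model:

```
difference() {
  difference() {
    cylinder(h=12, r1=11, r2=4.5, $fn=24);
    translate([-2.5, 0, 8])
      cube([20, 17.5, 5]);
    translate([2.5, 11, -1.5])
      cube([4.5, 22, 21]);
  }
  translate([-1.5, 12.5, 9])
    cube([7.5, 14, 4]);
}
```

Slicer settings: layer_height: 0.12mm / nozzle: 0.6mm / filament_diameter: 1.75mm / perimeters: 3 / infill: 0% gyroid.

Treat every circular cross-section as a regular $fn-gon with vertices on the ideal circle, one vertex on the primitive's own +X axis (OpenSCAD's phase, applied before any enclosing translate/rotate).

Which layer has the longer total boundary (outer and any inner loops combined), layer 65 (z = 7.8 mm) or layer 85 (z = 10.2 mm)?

Layer 65 (z = 7.8): the cone contributes a regular 24-gon of circumradius 6.775 (interpolated between r1=11 and r2=4.5 at t=0.650) (perimeter = 2·24·6.775·sin(180°/24) = 42.45 mm); the cube at (-2.5, 0) does not reach this height (z outside [8, 13]); the 4.5×22 cube at (2.5, 11) contributes its full rectangle (perimeter 53.00 mm); Taking the first minus the rest: starting from the cone, the 4.5×22 cube at (2.5, 11) misses the remaining region (no effect) — boundary = 42.45 mm; the cube at (-1.5, 12.5) is not intersected at this z (z outside [9, 13]); After the difference (first − rest): none of the subtracted shapes is present at this height, so the result so far is unchanged — boundary = 42.45 mm. So its perimeter = 42.45 mm. Layer 85 (z = 10.2): the cone: at t=0.850 of its height the radius interpolates to r₁+(r₂−r₁)t = 5.475, giving a regular 24-gon of that circumradius (perimeter = 2·24·5.475·sin(180°/24) = 34.30 mm); the 20×17.5 cube at (-2.5, 0) contributes its full rectangle (perimeter 75.00 mm); the cube at (2.5, 11) (footprint 4.5×22) is included at this height (perimeter 53.00 mm); After the difference (first − rest): starting from the cone, the 20×17.5 cube at (-2.5, 0) partially overlaps it — only the 36.39 mm² overlap (of its 350.00 mm²) is removed, clipping the outline; the 4.5×22 cube at (2.5, 11) misses the remaining region (no effect) — boundary = 35.94 mm; the cube at (-1.5, 12.5) (footprint 7.5×14) is included at this height (perimeter 43.00 mm); Taking the first minus the rest: starting from that combined region, the 7.5×14 cube at (-1.5, 12.5) misses the remaining region (no effect) — boundary = 35.94 mm. So its perimeter = 35.94 mm. Layer 65 is larger (42.45 vs 35.94 mm).

layer 65 (z = 7.8 mm)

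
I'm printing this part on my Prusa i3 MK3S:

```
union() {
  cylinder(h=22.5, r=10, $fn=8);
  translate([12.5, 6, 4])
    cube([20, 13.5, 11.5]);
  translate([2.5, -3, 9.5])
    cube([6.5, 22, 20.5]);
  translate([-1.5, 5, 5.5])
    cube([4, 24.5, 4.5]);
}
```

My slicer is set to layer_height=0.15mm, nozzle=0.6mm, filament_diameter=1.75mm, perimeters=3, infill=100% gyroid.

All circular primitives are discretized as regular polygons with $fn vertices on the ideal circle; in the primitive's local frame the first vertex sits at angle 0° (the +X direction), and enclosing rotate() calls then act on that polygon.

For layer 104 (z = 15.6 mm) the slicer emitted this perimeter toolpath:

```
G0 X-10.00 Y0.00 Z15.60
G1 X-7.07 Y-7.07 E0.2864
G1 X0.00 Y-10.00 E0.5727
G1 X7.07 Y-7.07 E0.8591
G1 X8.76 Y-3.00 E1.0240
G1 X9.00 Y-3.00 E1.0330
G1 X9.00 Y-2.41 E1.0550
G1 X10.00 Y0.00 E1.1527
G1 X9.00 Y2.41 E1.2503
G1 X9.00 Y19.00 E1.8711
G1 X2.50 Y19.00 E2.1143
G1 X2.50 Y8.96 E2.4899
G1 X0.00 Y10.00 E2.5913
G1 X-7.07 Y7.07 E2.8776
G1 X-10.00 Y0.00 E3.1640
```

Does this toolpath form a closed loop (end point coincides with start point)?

Start point (G0): (-10.00, 0.00). End point (last G1): the path returns to the start — closed.

yes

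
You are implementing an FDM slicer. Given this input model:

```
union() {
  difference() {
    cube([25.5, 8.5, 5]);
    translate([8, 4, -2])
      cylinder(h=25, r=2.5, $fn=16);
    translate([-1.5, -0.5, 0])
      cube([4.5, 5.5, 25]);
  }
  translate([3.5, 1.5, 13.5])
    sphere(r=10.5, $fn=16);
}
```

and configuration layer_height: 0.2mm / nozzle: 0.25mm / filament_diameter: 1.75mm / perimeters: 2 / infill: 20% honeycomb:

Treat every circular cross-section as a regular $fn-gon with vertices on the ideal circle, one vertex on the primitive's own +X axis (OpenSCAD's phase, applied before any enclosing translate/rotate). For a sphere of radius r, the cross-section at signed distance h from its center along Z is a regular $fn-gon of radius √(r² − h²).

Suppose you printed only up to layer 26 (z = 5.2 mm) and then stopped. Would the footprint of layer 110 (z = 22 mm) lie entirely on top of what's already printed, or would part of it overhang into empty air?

entirely on top

Compare the two slices. At z = 5.2: the cube does not reach this height (z outside [0, 5]); the r=2.5 cylinder at (8, 4) gives a regular 16-gon of circumradius 2.5 (constant along its height) (area = (16/2)·2.500²·sin(360°/16) = 19.13 mm²); the cube at (-1.5, -0.5) is present — its section is the full 4.5×5.5 rectangle (area 24.75 mm²); After the difference (first − rest): the first operand is absent here, so nothing remains; the sphere at (3.5, 1.5): section is a regular 16-gon, circumradius = √(r²−h²) = √(10.5²−8.3²) = 6.431 (area = (16/2)·6.431²·sin(360°/16) = 126.62 mm²); Taking the union: only the r=10.5 sphere at (3.5, 1.5) is present, so the union is just that shape — area = 126.62 mm². At z = 22: the cube is not intersected at this z (z outside [0, 5]); the cylinder at (8, 4): section is a regular 16-gon, circumradius r=2.5 (area = (16/2)·2.500²·sin(360°/16) = 19.13 mm²); the 4.5×5.5 cube at (-1.5, -0.5) contributes its full rectangle (area 24.75 mm²); After the difference (first − rest): the first operand is absent here, so nothing remains; the sphere at (3.5, 1.5): section is a regular 16-gon, circumradius = √(r²−h²) = √(10.5²−8.5²) = 6.164 (area = (16/2)·6.164²·sin(360°/16) = 116.34 mm²); Combining (union): only the r=10.5 sphere at (3.5, 1.5) is present, so the union is just that shape — area = 116.34 mm². Checking containment: the cross-section at z = 22 is a subset of the cross-section at z = 5.2.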